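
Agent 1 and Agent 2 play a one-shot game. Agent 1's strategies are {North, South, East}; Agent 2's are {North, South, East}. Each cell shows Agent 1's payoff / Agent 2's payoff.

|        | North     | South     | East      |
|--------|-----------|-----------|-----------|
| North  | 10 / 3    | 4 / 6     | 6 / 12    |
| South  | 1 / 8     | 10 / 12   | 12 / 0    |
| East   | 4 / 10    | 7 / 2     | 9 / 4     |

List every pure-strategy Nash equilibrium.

(South, South)

Find each player's best response to every opponent strategy; NE are the intersections.
Agent 1's best responses — vs North: North (payoff 10); vs South: South (payoff 10); vs East: South (payoff 12).
Agent 2's best responses — vs North: East (payoff 12); vs South: South (payoff 12); vs East: North (payoff 10).
The only mutual best response is (South, South); neither player gains by switching there.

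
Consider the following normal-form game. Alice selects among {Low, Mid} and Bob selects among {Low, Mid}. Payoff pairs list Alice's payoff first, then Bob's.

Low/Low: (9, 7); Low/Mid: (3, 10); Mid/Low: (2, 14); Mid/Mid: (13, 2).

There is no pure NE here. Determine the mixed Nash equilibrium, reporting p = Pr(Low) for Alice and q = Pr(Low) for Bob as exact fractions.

Each player's mixing probability is pinned down by making the *other* player indifferent.
Bob indifferent between Low and Mid: p·7 + (1−p)·14 = p·10 + (1−p)·2 ⟹ 14 + (-7)p = 2 + 8p ⟹ p = 4/5.
Alice indifferent between Low and Mid: q·9 + (1−q)·3 = q·2 + (1−q)·13 ⟹ 3 + 6q = 13 + (-11)q ⟹ q = 10/17.

p = 4/5, q = 10/17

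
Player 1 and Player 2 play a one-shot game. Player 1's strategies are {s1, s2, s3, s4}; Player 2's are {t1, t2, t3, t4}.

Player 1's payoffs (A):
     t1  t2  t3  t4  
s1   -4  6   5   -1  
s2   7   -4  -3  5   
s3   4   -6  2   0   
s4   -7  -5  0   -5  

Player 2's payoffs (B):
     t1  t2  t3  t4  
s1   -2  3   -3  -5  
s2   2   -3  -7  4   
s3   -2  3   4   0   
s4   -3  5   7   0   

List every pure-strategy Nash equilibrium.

A profile is a Nash equilibrium when each player is best-responding to the other.
Player 1's best responses — vs t1: s2 (payoff 7); vs t2: s1 (payoff 6); vs t3: s1 (payoff 5); vs t4: s2 (payoff 5).
Player 2's best responses — vs s1: t2 (payoff 3); vs s2: t4 (payoff 4); vs s3: t3 (payoff 4); vs s4: t3 (payoff 7).
Mutual best responses occur at (s1, t2) and (s2, t4); at each, neither player gains by switching.

(s1, t2) and (s2, t4)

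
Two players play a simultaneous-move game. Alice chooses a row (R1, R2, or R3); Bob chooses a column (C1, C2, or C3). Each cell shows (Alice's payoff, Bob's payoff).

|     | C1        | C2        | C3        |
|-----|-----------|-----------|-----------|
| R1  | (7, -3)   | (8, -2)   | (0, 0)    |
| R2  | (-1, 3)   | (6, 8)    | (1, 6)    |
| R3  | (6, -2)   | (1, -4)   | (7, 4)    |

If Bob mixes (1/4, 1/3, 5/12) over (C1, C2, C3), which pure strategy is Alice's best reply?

R3

Compute Alice's expected payoff from each pure strategy against the given mix.
R1: (1/4)·7 + (1/3)·8 + (5/12)·0 = 53/12
R2: (1/4)·(-1) + (1/3)·6 + (5/12)·1 = 13/6
R3: (1/4)·6 + (1/3)·1 + (5/12)·7 = 19/4
Highest expected payoff is 19/4, from R3.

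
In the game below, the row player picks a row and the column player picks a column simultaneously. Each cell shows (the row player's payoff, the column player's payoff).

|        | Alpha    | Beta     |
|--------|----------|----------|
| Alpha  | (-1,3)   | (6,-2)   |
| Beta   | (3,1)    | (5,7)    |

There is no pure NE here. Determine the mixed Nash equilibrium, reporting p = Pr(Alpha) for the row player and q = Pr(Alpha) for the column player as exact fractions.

In a mixed NE each player is indifferent between their pure strategies, so the opponent's mix sets the indifference.
The column player indifferent between Alpha and Beta: p·3 + (1−p)·1 = p·(-2) + (1−p)·7 ⟹ 1 + 2p = 7 + (-9)p ⟹ p = 6/11.
The row player indifferent between Alpha and Beta: q·(-1) + (1−q)·6 = q·3 + (1−q)·5 ⟹ 6 + (-7)q = 5 + (-2)q ⟹ q = 1/5.

p = 6/11, q = 1/5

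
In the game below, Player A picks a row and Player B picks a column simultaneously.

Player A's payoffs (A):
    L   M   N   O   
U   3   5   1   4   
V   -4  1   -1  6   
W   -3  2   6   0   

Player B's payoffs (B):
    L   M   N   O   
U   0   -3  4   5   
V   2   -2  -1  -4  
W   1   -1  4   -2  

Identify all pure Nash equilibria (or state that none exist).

(W, N)

Find each player's best response to every opponent strategy; NE are the intersections.
Player A's best responses — vs L: U (payoff 3); vs M: U (payoff 5); vs N: W (payoff 6); vs O: V (payoff 6).
Player B's best responses — vs U: O (payoff 5); vs V: L (payoff 2); vs W: N (payoff 4).
The only mutual best response is (W, N); neither player gains by switching there.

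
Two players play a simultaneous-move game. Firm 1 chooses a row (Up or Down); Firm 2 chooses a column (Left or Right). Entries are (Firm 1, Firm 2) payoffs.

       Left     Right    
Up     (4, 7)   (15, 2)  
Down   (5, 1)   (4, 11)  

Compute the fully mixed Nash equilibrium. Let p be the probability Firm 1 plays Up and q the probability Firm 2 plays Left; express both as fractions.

Each player's mixing probability is pinned down by making the *other* player indifferent.
Firm 2 indifferent between Left and Right: p·7 + (1−p)·1 = p·2 + (1−p)·11 ⟹ 1 + 6p = 11 + (-9)p ⟹ p = 2/3.
Firm 1 indifferent between Up and Down: q·4 + (1−q)·15 = q·5 + (1−q)·4 ⟹ 15 + (-11)q = 4 + 1q ⟹ q = 11/12.

p = 2/3, q = 11/12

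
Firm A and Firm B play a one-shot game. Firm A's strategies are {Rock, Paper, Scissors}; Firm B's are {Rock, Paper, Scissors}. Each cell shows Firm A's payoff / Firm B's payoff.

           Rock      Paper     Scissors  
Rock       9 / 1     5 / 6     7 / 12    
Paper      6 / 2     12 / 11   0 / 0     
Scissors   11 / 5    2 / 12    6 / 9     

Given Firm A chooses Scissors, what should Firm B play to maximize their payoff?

Paper

With Firm A fixed at Scissors, Firm B's payoffs are: Rock → 5, Paper → 12, Scissors → 9.
The maximum is 12, achieved by Paper.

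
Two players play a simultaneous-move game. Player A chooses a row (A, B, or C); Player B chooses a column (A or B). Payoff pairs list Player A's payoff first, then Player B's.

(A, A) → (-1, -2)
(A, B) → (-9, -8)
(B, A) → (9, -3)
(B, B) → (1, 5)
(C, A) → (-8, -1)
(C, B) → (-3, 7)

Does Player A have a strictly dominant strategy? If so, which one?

Check whether one of Player A's strategies beats all alternatives regardless of what the opponent does.
B strictly dominates: vs A: 9 > each of {-1, -8}; vs B: 1 > each of {-9, -3}.

B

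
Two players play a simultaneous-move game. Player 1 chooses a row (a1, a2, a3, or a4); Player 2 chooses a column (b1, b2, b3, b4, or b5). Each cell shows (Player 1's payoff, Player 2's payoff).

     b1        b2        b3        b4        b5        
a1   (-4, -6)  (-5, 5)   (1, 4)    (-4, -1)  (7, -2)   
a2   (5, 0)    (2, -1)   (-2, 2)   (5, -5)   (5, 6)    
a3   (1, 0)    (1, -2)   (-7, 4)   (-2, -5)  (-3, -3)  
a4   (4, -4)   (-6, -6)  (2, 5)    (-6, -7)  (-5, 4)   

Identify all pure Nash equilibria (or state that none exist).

Find each player's best response to every opponent strategy; NE are the intersections.
Player 1's best responses — vs b1: a2 (payoff 5); vs b2: a2 (payoff 2); vs b3: a4 (payoff 2); vs b4: a2 (payoff 5); vs b5: a1 (payoff 7).
Player 2's best responses — vs a1: b2 (payoff 5); vs a2: b5 (payoff 6); vs a3: b3 (payoff 4); vs a4: b3 (payoff 5).
The only mutual best response is (a4, b3); neither player gains by switching there.

(a4, b3)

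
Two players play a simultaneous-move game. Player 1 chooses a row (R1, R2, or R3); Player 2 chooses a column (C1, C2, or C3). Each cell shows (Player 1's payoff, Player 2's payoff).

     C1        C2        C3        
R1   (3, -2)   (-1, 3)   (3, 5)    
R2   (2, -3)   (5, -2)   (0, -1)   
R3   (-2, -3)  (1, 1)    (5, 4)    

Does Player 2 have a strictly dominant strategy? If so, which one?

A strategy is strictly dominant if it gives Player 2 a strictly higher payoff than every other strategy, against every choice by the opponent.
C3 strictly dominates: vs R1: 5 > each of {-2, 3}; vs R2: -1 > each of {-3, -2}; vs R3: 4 > each of {-3, 1}.

C3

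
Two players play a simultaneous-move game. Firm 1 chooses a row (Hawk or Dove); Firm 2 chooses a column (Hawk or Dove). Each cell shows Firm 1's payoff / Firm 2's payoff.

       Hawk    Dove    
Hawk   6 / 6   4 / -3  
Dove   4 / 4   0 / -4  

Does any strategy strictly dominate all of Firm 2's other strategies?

A strategy is strictly dominant if it gives Firm 2 a strictly higher payoff than every other strategy, against every choice by the opponent.
Hawk strictly dominates: vs Hawk: 6 > -3; vs Dove: 4 > -4.

Hawk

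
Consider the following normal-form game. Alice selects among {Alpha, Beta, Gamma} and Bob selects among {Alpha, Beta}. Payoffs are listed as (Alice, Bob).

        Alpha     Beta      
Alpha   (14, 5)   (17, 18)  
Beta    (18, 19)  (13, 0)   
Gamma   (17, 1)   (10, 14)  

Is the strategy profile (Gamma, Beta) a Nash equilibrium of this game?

Holding Bob at Beta: Alice gets 10 from Gamma but could get 17 by switching to Alpha. Alice has a profitable deviation.

No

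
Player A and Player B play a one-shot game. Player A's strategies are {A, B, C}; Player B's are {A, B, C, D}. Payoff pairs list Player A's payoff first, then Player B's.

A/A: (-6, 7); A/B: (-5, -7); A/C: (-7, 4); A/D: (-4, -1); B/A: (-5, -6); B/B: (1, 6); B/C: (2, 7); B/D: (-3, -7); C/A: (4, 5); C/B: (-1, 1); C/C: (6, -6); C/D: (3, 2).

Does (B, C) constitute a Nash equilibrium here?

Holding Player B at C: Player A gets 2 from B but could get 6 by switching to C. Player A has a profitable deviation.

No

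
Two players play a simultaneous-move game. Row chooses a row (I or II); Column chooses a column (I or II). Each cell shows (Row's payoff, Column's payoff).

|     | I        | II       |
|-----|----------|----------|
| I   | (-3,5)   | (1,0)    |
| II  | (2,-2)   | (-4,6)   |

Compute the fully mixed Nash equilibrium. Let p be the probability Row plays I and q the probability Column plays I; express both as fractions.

In a mixed NE each player is indifferent between their pure strategies, so the opponent's mix sets the indifference.
Column indifferent between I and II: p·5 + (1−p)·(-2) = p·0 + (1−p)·6 ⟹ (-2) + 7p = 6 + (-6)p ⟹ p = 8/13.
Row indifferent between I and II: q·(-3) + (1−q)·1 = q·2 + (1−q)·(-4) ⟹ 1 + (-4)q = (-4) + 6q ⟹ q = 1/2.

p = 8/13, q = 1/2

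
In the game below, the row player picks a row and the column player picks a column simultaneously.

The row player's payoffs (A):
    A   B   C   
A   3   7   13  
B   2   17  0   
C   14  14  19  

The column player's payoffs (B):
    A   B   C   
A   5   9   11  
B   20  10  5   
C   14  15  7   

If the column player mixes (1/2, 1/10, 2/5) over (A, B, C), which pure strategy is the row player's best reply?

The row player's best reply maximizes expected payoff against the mix.
A: (1/2)·3 + (1/10)·7 + (2/5)·13 = 37/5
B: (1/2)·2 + (1/10)·17 + (2/5)·0 = 27/10
C: (1/2)·14 + (1/10)·14 + (2/5)·19 = 16
Highest expected payoff is 16, from C.

C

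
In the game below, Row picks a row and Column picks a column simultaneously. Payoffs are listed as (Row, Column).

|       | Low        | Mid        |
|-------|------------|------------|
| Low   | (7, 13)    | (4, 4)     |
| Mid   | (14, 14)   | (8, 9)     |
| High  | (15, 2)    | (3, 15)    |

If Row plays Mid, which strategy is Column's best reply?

With Row fixed at Mid, Column's payoffs are: Low → 14, Mid → 9.
The maximum is 14, achieved by Low.

Low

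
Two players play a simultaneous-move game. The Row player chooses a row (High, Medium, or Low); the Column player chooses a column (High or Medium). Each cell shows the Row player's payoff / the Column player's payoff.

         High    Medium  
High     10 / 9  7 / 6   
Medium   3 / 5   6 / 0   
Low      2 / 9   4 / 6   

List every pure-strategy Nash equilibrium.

A profile is a Nash equilibrium when each player is best-responding to the other.
The Row player's best responses — vs High: High (payoff 10); vs Medium: High (payoff 7).
The Column player's best responses — vs High: High (payoff 9); vs Medium: High (payoff 5); vs Low: High (payoff 9).
The only mutual best response is (High, High); neither player gains by switching there.

(High, High)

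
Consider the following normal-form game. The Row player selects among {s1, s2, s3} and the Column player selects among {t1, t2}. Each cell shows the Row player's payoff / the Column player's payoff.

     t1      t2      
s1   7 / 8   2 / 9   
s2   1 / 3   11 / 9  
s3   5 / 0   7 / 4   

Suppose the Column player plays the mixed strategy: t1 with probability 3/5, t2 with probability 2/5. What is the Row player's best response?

The Row player's best reply maximizes expected payoff against the mix.
s1: (3/5)·7 + (2/5)·2 = 5
s2: (3/5)·1 + (2/5)·11 = 5
s3: (3/5)·5 + (2/5)·7 = 29/5
Highest expected payoff is 29/5, from s3.

s3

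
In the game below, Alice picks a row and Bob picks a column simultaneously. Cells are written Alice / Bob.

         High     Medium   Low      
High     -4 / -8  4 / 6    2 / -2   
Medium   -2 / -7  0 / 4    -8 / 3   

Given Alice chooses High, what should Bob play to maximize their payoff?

With Alice fixed at High, Bob's payoffs are: High → -8, Medium → 6, Low → -2.
The maximum is 6, achieved by Medium.

Medium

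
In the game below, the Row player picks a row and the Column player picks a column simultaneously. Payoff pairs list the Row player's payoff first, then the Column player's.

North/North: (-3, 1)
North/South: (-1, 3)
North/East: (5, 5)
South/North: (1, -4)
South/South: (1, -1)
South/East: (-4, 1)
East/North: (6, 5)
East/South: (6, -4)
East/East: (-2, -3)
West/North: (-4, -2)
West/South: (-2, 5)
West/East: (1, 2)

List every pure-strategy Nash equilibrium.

(North, East) and (East, North)

A profile is a Nash equilibrium when each player is best-responding to the other.
The Row player's best responses — vs North: East (payoff 6); vs South: East (payoff 6); vs East: North (payoff 5).
The Column player's best responses — vs North: East (payoff 5); vs South: East (payoff 1); vs East: North (payoff 5); vs West: South (payoff 5).
Mutual best responses occur at (North, East) and (East, North); at each, neither player gains by switching.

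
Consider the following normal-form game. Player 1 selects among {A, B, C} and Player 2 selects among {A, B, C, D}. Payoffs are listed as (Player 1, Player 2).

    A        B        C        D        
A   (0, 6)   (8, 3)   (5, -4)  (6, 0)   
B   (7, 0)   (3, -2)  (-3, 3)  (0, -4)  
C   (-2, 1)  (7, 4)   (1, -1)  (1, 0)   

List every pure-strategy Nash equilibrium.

A profile is a Nash equilibrium when each player is best-responding to the other.
Player 1's best responses — vs A: B (payoff 7); vs B: A (payoff 8); vs C: A (payoff 5); vs D: A (payoff 6).
Player 2's best responses — vs A: A (payoff 6); vs B: C (payoff 3); vs C: B (payoff 4).
No cell has both players best-responding. For instance, Player 1's best reply to C is A, but against A Player 2 prefers A over C.

There is no pure-strategy Nash equilibrium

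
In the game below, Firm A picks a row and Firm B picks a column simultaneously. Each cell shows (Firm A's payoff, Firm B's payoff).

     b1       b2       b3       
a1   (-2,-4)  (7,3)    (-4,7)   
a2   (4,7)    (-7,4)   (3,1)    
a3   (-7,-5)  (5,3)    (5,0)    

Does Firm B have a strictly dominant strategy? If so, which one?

A strategy is strictly dominant if it gives Firm B a strictly higher payoff than every other strategy, against every choice by the opponent.
b1 is not dominant: against a1, b2 gives 3 > -4.
b2 is not dominant: against a1, b3 gives 7 > 3.
b3 is not dominant: against a2, b1 gives 7 > 1.
No single strategy is best against every opponent action.

None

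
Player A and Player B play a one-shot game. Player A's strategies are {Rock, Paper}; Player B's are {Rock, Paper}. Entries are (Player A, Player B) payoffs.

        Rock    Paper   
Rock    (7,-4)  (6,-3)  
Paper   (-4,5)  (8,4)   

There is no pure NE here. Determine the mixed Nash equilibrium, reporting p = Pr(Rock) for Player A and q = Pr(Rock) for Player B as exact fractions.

Each player's mixing probability is pinned down by making the *other* player indifferent.
Player B indifferent between Rock and Paper: p·(-4) + (1−p)·5 = p·(-3) + (1−p)·4 ⟹ 5 + (-9)p = 4 + (-7)p ⟹ p = 1/2.
Player A indifferent between Rock and Paper: q·7 + (1−q)·6 = q·(-4) + (1−q)·8 ⟹ 6 + 1q = 8 + (-12)q ⟹ q = 2/13.

p = 1/2, q = 2/13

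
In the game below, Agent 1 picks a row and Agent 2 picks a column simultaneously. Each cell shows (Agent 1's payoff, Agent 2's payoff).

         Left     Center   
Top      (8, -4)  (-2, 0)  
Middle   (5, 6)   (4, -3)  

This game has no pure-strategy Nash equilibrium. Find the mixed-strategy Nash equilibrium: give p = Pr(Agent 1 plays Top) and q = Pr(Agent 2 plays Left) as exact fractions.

In a mixed NE each player is indifferent between their pure strategies, so the opponent's mix sets the indifference.
Agent 2 indifferent between Left and Center: p·(-4) + (1−p)·6 = p·0 + (1−p)·(-3) ⟹ 6 + (-10)p = (-3) + 3p ⟹ p = 9/13.
Agent 1 indifferent between Top and Middle: q·8 + (1−q)·(-2) = q·5 + (1−q)·4 ⟹ (-2) + 10q = 4 + 1q ⟹ q = 2/3.

p = 9/13, q = 2/3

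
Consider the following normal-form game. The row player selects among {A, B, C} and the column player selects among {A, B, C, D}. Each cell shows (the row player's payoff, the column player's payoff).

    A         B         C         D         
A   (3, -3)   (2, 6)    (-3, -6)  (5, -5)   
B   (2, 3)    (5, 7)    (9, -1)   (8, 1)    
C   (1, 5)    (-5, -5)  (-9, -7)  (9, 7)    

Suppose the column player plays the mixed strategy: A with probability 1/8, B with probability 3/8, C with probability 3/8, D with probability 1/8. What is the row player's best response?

B

Compute the row player's expected payoff from each pure strategy against the given mix.
A: (1/8)·3 + (3/8)·2 + (3/8)·(-3) + (1/8)·5 = 5/8
B: (1/8)·2 + (3/8)·5 + (3/8)·9 + (1/8)·8 = 13/2
C: (1/8)·1 + (3/8)·(-5) + (3/8)·(-9) + (1/8)·9 = -4
Highest expected payoff is 13/2, from B.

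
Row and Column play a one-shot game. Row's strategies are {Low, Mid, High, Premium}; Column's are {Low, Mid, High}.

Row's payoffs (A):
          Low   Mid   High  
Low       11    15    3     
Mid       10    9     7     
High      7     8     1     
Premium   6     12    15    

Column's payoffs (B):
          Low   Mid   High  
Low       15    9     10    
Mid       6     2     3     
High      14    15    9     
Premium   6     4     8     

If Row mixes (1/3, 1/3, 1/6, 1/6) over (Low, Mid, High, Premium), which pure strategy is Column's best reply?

Compute Column's expected payoff from each pure strategy against the given mix.
Low: (1/3)·15 + (1/3)·6 + (1/6)·14 + (1/6)·6 = 31/3
Mid: (1/3)·9 + (1/3)·2 + (1/6)·15 + (1/6)·4 = 41/6
High: (1/3)·10 + (1/3)·3 + (1/6)·9 + (1/6)·8 = 43/6
Highest expected payoff is 31/3, from Low.

Low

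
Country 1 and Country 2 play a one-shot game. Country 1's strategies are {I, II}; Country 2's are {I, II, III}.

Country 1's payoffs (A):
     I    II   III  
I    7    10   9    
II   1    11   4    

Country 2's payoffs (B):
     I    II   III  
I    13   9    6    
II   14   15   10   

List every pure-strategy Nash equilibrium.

(I, I) and (II, II)

Check mutual best responses: a cell is a NE iff neither player can gain by unilaterally deviating.
Country 1's best responses — vs I: I (payoff 7); vs II: II (payoff 11); vs III: I (payoff 9).
Country 2's best responses — vs I: I (payoff 13); vs II: II (payoff 15).
Mutual best responses occur at (I, I) and (II, II); at each, neither player gains by switching.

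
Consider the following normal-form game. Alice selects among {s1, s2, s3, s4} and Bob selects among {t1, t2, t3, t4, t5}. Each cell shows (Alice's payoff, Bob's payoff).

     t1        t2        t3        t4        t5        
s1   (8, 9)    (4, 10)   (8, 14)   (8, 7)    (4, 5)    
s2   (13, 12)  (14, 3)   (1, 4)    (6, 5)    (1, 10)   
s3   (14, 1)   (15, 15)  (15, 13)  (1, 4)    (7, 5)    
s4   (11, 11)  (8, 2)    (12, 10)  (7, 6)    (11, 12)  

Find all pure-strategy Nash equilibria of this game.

(s3, t2) and (s4, t5)

Check mutual best responses: a cell is a NE iff neither player can gain by unilaterally deviating.
Alice's best responses — vs t1: s3 (payoff 14); vs t2: s3 (payoff 15); vs t3: s3 (payoff 15); vs t4: s1 (payoff 8); vs t5: s4 (payoff 11).
Bob's best responses — vs s1: t3 (payoff 14); vs s2: t1 (payoff 12); vs s3: t2 (payoff 15); vs s4: t5 (payoff 12).
Mutual best responses occur at (s3, t2) and (s4, t5); at each, neither player gains by switching.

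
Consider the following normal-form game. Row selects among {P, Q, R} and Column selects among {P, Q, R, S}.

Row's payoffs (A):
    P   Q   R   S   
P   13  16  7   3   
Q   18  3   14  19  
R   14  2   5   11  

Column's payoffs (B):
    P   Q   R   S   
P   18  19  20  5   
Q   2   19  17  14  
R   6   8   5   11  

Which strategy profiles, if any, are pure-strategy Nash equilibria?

Check mutual best responses: a cell is a NE iff neither player can gain by unilaterally deviating.
Row's best responses — vs P: Q (payoff 18); vs Q: P (payoff 16); vs R: Q (payoff 14); vs S: Q (payoff 19).
Column's best responses — vs P: R (payoff 20); vs Q: Q (payoff 19); vs R: S (payoff 11).
No cell has both players best-responding. For instance, Row's best reply to S is Q, but against Q Column prefers Q over S.

None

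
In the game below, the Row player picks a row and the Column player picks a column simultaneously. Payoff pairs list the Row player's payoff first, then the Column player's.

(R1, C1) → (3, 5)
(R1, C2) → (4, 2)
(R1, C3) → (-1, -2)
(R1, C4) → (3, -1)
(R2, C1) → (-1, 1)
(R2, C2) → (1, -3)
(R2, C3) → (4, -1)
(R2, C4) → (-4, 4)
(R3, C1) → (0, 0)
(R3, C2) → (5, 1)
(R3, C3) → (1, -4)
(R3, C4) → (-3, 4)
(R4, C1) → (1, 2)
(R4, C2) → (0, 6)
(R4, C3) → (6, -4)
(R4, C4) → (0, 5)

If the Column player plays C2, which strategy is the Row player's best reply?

R3

With the Column player fixed at C2, the Row player's payoffs are: R1 → 4, R2 → 1, R3 → 5, R4 → 0.
The maximum is 5, achieved by R3.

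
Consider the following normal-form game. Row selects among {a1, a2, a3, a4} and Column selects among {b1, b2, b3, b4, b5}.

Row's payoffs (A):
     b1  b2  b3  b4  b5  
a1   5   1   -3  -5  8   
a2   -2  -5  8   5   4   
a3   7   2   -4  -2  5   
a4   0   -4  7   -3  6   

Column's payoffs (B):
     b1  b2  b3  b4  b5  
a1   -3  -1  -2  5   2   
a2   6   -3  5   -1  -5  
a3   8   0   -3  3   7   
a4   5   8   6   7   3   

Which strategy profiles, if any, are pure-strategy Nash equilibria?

Check mutual best responses: a cell is a NE iff neither player can gain by unilaterally deviating.
Row's best responses — vs b1: a3 (payoff 7); vs b2: a3 (payoff 2); vs b3: a2 (payoff 8); vs b4: a2 (payoff 5); vs b5: a1 (payoff 8).
Column's best responses — vs a1: b4 (payoff 5); vs a2: b1 (payoff 6); vs a3: b1 (payoff 8); vs a4: b2 (payoff 8).
The only mutual best response is (a3, b1); neither player gains by switching there.

(a3, b1)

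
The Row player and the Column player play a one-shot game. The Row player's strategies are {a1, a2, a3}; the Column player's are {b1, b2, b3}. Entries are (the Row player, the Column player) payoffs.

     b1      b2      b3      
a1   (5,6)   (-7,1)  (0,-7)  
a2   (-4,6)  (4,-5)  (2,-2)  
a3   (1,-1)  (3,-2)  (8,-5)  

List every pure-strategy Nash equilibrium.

(a1, b1)

Find each player's best response to every opponent strategy; NE are the intersections.
The Row player's best responses — vs b1: a1 (payoff 5); vs b2: a2 (payoff 4); vs b3: a3 (payoff 8).
The Column player's best responses — vs a1: b1 (payoff 6); vs a2: b1 (payoff 6); vs a3: b1 (payoff -1).
The only mutual best response is (a1, b1); neither player gains by switching there.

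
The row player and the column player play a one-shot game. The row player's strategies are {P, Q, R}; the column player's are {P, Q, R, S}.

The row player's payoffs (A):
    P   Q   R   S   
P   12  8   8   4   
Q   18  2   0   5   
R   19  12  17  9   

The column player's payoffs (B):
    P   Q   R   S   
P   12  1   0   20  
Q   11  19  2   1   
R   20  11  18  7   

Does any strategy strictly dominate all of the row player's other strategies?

Check whether one of the row player's strategies beats all alternatives regardless of what the opponent does.
R strictly dominates: vs P: 19 > each of {12, 18}; vs Q: 12 > each of {8, 2}; vs R: 17 > each of {8, 0}; vs S: 9 > each of {4, 5}.

R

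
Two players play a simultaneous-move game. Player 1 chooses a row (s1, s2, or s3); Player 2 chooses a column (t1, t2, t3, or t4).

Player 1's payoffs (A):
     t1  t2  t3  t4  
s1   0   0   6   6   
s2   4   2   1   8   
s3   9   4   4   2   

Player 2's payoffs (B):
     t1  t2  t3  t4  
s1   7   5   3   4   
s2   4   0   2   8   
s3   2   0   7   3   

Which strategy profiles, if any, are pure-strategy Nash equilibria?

(s2, t4)

A profile is a Nash equilibrium when each player is best-responding to the other.
Player 1's best responses — vs t1: s3 (payoff 9); vs t2: s3 (payoff 4); vs t3: s1 (payoff 6); vs t4: s2 (payoff 8).
Player 2's best responses — vs s1: t1 (payoff 7); vs s2: t4 (payoff 8); vs s3: t3 (payoff 7).
The only mutual best response is (s2, t4); neither player gains by switching there.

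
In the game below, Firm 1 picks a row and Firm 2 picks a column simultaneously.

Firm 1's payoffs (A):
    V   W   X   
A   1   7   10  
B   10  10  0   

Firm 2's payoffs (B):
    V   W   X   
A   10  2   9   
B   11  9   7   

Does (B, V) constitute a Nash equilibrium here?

Yes

Holding Firm 2 at V: Firm 1 gets 10 from B, versus 1 from A. No profitable deviation for Firm 1.
Holding Firm 1 at B: Firm 2 gets 11 from V, versus 9 from W, 7 from X. No profitable deviation for Firm 2 either.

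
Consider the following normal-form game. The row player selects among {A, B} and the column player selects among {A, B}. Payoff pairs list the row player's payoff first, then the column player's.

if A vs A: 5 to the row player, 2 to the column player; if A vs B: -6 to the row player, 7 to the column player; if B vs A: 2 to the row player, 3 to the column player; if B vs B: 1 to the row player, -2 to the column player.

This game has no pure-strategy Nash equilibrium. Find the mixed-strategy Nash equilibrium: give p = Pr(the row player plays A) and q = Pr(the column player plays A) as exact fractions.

Each player's mixing probability is pinned down by making the *other* player indifferent.
The column player indifferent between A and B: p·2 + (1−p)·3 = p·7 + (1−p)·(-2) ⟹ 3 + (-1)p = (-2) + 9p ⟹ p = 1/2.
The row player indifferent between A and B: q·5 + (1−q)·(-6) = q·2 + (1−q)·1 ⟹ (-6) + 11q = 1 + 1q ⟹ q = 7/10.

p = 1/2, q = 7/10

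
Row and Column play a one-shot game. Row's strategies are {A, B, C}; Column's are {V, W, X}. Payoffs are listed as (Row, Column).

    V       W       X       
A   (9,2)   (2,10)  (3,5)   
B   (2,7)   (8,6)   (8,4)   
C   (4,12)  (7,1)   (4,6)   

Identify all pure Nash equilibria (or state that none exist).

Check mutual best responses: a cell is a NE iff neither player can gain by unilaterally deviating.
Row's best responses — vs V: A (payoff 9); vs W: B (payoff 8); vs X: B (payoff 8).
Column's best responses — vs A: W (payoff 10); vs B: V (payoff 7); vs C: V (payoff 12).
No cell has both players best-responding. For instance, Row's best reply to X is B, but against B Column prefers V over X.

None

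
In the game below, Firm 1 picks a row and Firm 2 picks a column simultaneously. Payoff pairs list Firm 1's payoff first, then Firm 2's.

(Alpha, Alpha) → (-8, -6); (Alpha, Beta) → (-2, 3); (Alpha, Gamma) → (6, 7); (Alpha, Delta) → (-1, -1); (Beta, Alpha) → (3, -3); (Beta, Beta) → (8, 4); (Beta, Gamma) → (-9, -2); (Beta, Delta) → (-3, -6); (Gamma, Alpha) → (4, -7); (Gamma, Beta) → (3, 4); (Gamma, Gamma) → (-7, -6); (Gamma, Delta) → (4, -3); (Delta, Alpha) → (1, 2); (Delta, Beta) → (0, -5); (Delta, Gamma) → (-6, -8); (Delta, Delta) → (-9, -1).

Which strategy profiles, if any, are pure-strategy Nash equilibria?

(Alpha, Gamma) and (Beta, Beta)

Check mutual best responses: a cell is a NE iff neither player can gain by unilaterally deviating.
Firm 1's best responses — vs Alpha: Gamma (payoff 4); vs Beta: Beta (payoff 8); vs Gamma: Alpha (payoff 6); vs Delta: Gamma (payoff 4).
Firm 2's best responses — vs Alpha: Gamma (payoff 7); vs Beta: Beta (payoff 4); vs Gamma: Beta (payoff 4); vs Delta: Alpha (payoff 2).
Mutual best responses occur at (Alpha, Gamma) and (Beta, Beta); at each, neither player gains by switching.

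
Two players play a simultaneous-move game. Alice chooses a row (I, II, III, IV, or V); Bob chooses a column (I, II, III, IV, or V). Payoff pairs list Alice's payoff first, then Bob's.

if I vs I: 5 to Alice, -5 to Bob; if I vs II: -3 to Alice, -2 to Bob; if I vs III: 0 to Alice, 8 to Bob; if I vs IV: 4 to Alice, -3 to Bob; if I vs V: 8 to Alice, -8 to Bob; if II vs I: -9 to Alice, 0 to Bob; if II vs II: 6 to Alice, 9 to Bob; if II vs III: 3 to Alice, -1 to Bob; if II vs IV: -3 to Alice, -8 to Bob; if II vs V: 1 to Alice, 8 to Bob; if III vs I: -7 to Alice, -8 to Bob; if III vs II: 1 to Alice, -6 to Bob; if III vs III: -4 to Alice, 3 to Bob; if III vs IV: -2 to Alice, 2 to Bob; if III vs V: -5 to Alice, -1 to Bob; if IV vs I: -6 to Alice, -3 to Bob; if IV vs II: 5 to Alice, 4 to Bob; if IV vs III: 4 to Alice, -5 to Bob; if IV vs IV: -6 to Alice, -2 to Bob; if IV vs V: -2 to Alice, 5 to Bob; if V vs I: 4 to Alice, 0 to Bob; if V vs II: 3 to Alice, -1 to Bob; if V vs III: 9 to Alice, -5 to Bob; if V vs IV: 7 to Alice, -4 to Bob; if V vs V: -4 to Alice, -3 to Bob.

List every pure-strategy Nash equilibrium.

A profile is a Nash equilibrium when each player is best-responding to the other.
Alice's best responses — vs I: I (payoff 5); vs II: II (payoff 6); vs III: V (payoff 9); vs IV: V (payoff 7); vs V: I (payoff 8).
Bob's best responses — vs I: III (payoff 8); vs II: II (payoff 9); vs III: III (payoff 3); vs IV: V (payoff 5); vs V: I (payoff 0).
The only mutual best response is (II, II); neither player gains by switching there.

(II, II)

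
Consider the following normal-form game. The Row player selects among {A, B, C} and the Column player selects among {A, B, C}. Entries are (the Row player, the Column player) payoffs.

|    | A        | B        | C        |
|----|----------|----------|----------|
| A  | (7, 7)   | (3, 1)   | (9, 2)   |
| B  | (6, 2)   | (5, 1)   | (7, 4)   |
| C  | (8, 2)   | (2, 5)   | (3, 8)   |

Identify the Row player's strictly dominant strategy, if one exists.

No strictly dominant strategy

Check whether one of the Row player's strategies beats all alternatives regardless of what the opponent does.
A is not dominant: against A, C gives 8 > 7.
B is not dominant: against A, A gives 7 > 6.
C is not dominant: against B, A gives 3 > 2.
No single strategy is best against every opponent action.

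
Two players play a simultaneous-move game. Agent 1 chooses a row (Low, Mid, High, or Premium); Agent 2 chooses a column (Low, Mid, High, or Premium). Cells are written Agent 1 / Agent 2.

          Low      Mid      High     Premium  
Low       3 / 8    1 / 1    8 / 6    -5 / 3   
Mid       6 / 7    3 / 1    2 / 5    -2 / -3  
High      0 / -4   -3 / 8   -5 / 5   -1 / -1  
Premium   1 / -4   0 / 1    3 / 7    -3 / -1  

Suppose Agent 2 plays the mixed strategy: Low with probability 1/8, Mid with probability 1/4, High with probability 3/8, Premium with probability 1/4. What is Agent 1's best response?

Compute Agent 1's expected payoff from each pure strategy against the given mix.
Low: (1/8)·3 + (1/4)·1 + (3/8)·8 + (1/4)·(-5) = 19/8
Mid: (1/8)·6 + (1/4)·3 + (3/8)·2 + (1/4)·(-2) = 7/4
High: (1/8)·0 + (1/4)·(-3) + (3/8)·(-5) + (1/4)·(-1) = -23/8
Premium: (1/8)·1 + (1/4)·0 + (3/8)·3 + (1/4)·(-3) = 1/2
Highest expected payoff is 19/8, from Low.

Low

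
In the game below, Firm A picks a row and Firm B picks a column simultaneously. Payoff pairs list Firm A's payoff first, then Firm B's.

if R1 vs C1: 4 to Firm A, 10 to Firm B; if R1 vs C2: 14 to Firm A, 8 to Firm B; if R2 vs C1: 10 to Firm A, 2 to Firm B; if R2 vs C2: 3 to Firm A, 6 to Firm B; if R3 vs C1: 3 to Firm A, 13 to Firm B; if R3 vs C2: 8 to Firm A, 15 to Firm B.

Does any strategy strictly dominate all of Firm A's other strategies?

None

Check whether one of Firm A's strategies beats all alternatives regardless of what the opponent does.
R1 is not dominant: against C1, R2 gives 10 > 4.
R2 is not dominant: against C2, R1 gives 14 > 3.
R3 is not dominant: against C1, R1 gives 4 > 3.
No single strategy is best against every opponent action.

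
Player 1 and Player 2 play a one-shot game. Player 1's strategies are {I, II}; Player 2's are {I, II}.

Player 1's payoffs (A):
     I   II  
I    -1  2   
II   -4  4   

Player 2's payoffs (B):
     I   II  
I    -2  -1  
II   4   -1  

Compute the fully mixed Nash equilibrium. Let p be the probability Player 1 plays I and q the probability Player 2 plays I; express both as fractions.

Each player's mixing probability is pinned down by making the *other* player indifferent.
Player 2 indifferent between I and II: p·(-2) + (1−p)·4 = p·(-1) + (1−p)·(-1) ⟹ 4 + (-6)p = (-1) + 0p ⟹ p = 5/6.
Player 1 indifferent between I and II: q·(-1) + (1−q)·2 = q·(-4) + (1−q)·4 ⟹ 2 + (-3)q = 4 + (-8)q ⟹ q = 2/5.

p = 5/6, q = 2/5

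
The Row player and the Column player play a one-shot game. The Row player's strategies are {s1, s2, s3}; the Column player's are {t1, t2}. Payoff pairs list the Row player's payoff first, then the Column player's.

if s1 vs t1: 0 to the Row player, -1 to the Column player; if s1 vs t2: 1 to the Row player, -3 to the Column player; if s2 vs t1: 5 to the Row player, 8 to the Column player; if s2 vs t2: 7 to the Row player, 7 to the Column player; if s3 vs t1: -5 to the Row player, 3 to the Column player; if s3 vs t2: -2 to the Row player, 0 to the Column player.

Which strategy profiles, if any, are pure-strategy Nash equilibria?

(s2, t1)

A profile is a Nash equilibrium when each player is best-responding to the other.
The Row player's best responses — vs t1: s2 (payoff 5); vs t2: s2 (payoff 7).
The Column player's best responses — vs s1: t1 (payoff -1); vs s2: t1 (payoff 8); vs s3: t1 (payoff 3).
The only mutual best response is (s2, t1); neither player gains by switching there.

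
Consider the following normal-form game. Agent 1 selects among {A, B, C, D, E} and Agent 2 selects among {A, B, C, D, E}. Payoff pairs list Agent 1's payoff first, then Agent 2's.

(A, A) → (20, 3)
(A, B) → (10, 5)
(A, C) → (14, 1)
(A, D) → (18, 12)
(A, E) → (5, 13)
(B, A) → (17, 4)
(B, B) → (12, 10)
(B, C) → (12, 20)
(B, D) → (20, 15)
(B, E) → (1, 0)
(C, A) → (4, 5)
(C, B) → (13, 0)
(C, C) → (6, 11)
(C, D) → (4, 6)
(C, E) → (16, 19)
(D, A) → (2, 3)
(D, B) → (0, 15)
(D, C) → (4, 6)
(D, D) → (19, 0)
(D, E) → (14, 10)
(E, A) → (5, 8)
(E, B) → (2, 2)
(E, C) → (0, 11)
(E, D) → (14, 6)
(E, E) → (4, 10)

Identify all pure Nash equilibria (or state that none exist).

A profile is a Nash equilibrium when each player is best-responding to the other.
Agent 1's best responses — vs A: A (payoff 20); vs B: C (payoff 13); vs C: A (payoff 14); vs D: B (payoff 20); vs E: C (payoff 16).
Agent 2's best responses — vs A: E (payoff 13); vs B: C (payoff 20); vs C: E (payoff 19); vs D: B (payoff 15); vs E: C (payoff 11).
The only mutual best response is (C, E); neither player gains by switching there.

(C, E)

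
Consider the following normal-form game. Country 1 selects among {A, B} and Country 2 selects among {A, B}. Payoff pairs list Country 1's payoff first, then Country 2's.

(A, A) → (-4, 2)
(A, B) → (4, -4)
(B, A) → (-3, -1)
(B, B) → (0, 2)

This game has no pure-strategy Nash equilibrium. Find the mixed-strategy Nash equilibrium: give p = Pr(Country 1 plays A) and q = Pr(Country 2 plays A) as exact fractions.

p = 1/3, q = 4/5

Each player's mixing probability is pinned down by making the *other* player indifferent.
Country 2 indifferent between A and B: p·2 + (1−p)·(-1) = p·(-4) + (1−p)·2 ⟹ (-1) + 3p = 2 + (-6)p ⟹ p = 1/3.
Country 1 indifferent between A and B: q·(-4) + (1−q)·4 = q·(-3) + (1−q)·0 ⟹ 4 + (-8)q = 0 + (-3)q ⟹ q = 4/5.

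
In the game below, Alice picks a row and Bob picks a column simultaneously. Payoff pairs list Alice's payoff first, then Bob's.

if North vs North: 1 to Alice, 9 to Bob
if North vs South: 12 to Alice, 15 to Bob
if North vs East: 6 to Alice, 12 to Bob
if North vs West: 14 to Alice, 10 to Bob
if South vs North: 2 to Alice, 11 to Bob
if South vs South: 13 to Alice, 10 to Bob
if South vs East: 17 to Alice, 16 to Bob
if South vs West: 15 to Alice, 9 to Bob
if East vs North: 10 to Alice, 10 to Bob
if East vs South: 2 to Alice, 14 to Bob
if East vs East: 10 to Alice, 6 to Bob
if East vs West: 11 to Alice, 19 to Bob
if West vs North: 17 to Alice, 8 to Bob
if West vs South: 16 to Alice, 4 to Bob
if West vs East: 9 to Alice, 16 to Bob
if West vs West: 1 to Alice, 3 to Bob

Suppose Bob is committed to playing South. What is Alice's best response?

With Bob fixed at South, Alice's payoffs are: North → 12, South → 13, East → 2, West → 16.
The maximum is 16, achieved by West.

West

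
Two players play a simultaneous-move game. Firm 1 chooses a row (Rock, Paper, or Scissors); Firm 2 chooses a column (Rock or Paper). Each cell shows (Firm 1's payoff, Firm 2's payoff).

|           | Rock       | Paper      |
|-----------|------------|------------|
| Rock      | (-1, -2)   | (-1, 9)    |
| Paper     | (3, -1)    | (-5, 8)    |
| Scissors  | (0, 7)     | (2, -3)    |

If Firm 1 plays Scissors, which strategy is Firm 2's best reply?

With Firm 1 fixed at Scissors, Firm 2's payoffs are: Rock → 7, Paper → -3.
The maximum is 7, achieved by Rock.

Rock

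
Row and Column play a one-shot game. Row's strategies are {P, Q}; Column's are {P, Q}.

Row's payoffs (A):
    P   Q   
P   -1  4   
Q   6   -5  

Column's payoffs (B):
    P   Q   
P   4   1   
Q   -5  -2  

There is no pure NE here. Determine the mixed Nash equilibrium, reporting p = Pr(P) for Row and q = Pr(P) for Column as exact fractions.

p = 1/2, q = 9/16

In a mixed NE each player is indifferent between their pure strategies, so the opponent's mix sets the indifference.
Column indifferent between P and Q: p·4 + (1−p)·(-5) = p·1 + (1−p)·(-2) ⟹ (-5) + 9p = (-2) + 3p ⟹ p = 1/2.
Row indifferent between P and Q: q·(-1) + (1−q)·4 = q·6 + (1−q)·(-5) ⟹ 4 + (-5)q = (-5) + 11q ⟹ q = 9/16.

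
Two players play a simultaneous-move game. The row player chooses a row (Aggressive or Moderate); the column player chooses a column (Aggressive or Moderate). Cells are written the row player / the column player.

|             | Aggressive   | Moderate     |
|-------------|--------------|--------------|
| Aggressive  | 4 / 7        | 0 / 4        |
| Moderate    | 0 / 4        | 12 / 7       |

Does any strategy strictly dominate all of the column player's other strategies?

No strictly dominant strategy

Check whether one of the column player's strategies beats all alternatives regardless of what the opponent does.
Aggressive is not dominant: against Moderate, Moderate gives 7 > 4.
Moderate is not dominant: against Aggressive, Aggressive gives 7 > 4.
No single strategy is best against every opponent action.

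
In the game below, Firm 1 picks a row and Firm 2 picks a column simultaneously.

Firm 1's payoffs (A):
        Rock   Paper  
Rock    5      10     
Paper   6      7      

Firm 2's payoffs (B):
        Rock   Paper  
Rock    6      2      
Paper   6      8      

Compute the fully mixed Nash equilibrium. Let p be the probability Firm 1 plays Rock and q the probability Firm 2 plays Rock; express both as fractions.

Each player's mixing probability is pinned down by making the *other* player indifferent.
Firm 2 indifferent between Rock and Paper: p·6 + (1−p)·6 = p·2 + (1−p)·8 ⟹ 6 + 0p = 8 + (-6)p ⟹ p = 1/3.
Firm 1 indifferent between Rock and Paper: q·5 + (1−q)·10 = q·6 + (1−q)·7 ⟹ 10 + (-5)q = 7 + (-1)q ⟹ q = 3/4.

p = 1/3, q = 3/4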